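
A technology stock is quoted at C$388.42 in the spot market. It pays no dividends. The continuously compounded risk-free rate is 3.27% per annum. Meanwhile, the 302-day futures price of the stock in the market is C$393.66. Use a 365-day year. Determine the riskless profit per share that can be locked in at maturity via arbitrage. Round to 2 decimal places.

Fair futures: F* = S·e^(carry·T), with carry = r = 0.0327
F* = 388.42 · e^(0.0327 × 302/365) = 388.42 · e^0.027056 = 388.42 × 1.027425 = C$399.0724
Market C$393.66 < fair C$399.0724: forward underpriced → reverse cash-and-carry (short spot, go long the forward).
At maturity, profit = |F_mkt − F*| = |393.66 − 399.0724| = C$5.41 per share

C$5.41 per share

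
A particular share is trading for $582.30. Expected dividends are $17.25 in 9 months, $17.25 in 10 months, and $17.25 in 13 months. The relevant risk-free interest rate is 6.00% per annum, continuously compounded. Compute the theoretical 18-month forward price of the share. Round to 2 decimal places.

PV(dividends) I = 17.25·e^(−0.0600·9/12) + 17.25·e^(−0.0600·10/12) + 17.25·e^(−0.0600·13/12)
I = 16.4910 + 16.4087 + 16.1644 = 49.0641
F = (S − I)·e^(rT) = (582.30 − 49.0641) · e^(0.0600·18/12)
= 533.2359 · e^0.090000 = 533.2359 × 1.094174 = $583.45

$583.45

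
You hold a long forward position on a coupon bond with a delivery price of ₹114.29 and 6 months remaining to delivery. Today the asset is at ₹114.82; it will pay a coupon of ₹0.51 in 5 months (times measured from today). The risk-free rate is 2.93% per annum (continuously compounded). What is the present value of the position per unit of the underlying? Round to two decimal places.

₹1.69

PV(remaining coupons) I = 0.51·e^(−0.0293·5/12) = 0.5038
Current forward F = (S − I)·e^(rT) = (114.82 − 0.5038)·e^(0.0293·6/12) = 114.3162 × 1.014758 = 116.0033
Value (long) = (F − K)·e^(−rT) = (116.0033 − 114.29) × 0.985457 = 1.6884
Value = ₹1.69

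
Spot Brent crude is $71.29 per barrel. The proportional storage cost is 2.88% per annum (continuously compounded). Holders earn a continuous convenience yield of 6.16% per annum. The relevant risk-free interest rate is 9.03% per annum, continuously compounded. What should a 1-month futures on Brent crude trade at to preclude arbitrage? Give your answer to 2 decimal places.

Net carry = r + u − y = 0.0903 + 0.0288 − 0.0616 = 0.0575
F = S·e^((r+u−y)T) = 71.29 · e^(0.0575 × 1/12) = 71.29 · e^0.004792
= 71.29 × 1.004803 = $71.63 per barrel

$71.63 per barrel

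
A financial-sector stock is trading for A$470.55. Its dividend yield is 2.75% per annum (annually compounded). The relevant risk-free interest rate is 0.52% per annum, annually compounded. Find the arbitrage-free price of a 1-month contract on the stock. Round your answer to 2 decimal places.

A$469.69

F = S · (1+r)^T / (1+q)^T
= 470.55 × 1.000432 / 1.002263 = 470.55 × 0.998173
F = A$469.69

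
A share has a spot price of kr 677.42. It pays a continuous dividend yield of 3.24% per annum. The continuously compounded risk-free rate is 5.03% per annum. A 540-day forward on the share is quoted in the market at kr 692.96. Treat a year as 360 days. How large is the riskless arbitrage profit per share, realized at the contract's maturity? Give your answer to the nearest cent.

Fair forward: F* = S·e^(carry·T), with carry = (r − q) = 0.0503 − 0.0324 = 0.0179
F* = 677.42 · e^(0.0179 × 540/360) = 677.42 · e^0.026850 = 677.42 × 1.027214 = kr 695.8553
Market kr 692.96 < fair kr 695.8553: forward underpriced → reverse cash-and-carry (short spot, go long the forward).
At maturity, profit = |F_mkt − F*| = |692.96 − 695.8553| = kr 2.90 per share

kr 2.90 per share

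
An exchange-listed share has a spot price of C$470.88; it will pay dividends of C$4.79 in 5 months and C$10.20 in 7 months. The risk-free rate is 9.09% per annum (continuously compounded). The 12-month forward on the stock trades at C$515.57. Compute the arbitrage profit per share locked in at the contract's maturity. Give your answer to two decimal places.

C$15.53 per share

PV(dividends) I = 4.79·e^(−0.0909·5/12) + 10.20·e^(−0.0909·7/12) = 14.2852
Fair forward F* = (S − I)·e^(rT) = (470.88 − 14.2852)·e^0.090900 = 456.5948 × 1.095159 = 500.0439
Market C$515.57 > fair 500.0439: forward overpriced → cash-and-carry (borrow at r, buy the stock and collect the dividends, short the forward).
Profit at T = |F_mkt − F*| = |515.57 − 500.0439| = C$15.53 per share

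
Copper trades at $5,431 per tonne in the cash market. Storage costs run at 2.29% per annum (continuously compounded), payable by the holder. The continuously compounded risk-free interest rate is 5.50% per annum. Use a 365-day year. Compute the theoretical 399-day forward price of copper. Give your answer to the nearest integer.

$5,914 per tonne

Net carry = r + u − y = 0.0550 + 0.0229 − 0.0000 = 0.0779
F = S·e^((r+u−y)T) = 5431 · e^(0.0779 × 399/365) = 5431 · e^0.085156
= 5431 × 1.088887 = $5,914 per tonne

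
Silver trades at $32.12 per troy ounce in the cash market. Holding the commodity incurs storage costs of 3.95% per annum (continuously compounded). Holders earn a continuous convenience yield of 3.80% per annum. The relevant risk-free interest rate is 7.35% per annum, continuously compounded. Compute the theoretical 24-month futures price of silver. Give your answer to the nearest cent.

Net carry = r + u − y = 0.0735 + 0.0395 − 0.0380 = 0.0750
F = S·e^((r+u−y)T) = 32.12 · e^(0.0750 × 24/12) = 32.12 · e^0.150000
= 32.12 × 1.161834 = $37.32 per troy ounce

$37.32 per troy ounce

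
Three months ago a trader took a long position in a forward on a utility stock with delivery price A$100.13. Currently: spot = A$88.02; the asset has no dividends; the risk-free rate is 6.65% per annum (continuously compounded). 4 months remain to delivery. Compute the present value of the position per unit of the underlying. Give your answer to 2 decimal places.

-A$9.91

Current fair forward for the remaining 4 months: F = S·e^(r·T), r = 0.0665
F = 88.02 · e^(0.0665 × 4/12) = 88.02 × 1.022414 = 89.9929
Value of long forward = (F − K)·e^(−rT) = (89.9929 − 100.13) · e^(−0.0665·4/12)
= -10.1371 × 0.978077 = -9.91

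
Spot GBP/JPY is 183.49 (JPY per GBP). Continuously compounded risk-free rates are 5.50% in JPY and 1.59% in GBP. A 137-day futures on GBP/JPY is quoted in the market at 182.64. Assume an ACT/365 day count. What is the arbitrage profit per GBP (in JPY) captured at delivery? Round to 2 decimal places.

Fair futures: F* = S·e^(carry·T), with carry = (r_JPY − r_GBP) = 0.0550 − 0.0159 = 0.0391
F* = 183.49 · e^(0.0391 × 137/365) = 183.49 · e^0.014676 = 183.49 × 1.014784 = 186.2027
Market 182.64 < fair 186.2027: forward underpriced → reverse cash-and-carry (short spot, go long the forward).
At maturity, profit = |F_mkt − F*| = |182.64 − 186.2027| = 3.56 per GBP (in JPY)

3.56 per GBP (in JPY)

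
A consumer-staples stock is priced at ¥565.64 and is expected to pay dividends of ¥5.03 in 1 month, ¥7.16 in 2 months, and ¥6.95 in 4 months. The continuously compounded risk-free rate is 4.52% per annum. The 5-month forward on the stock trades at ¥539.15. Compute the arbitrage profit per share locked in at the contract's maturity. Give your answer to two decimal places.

PV(dividends) I = 5.03·e^(−0.0452·1/12) + 7.16·e^(−0.0452·2/12) + 6.95·e^(−0.0452·4/12) = 18.9634
Fair forward F* = (S − I)·e^(rT) = (565.64 − 18.9634)·e^0.018833 = 546.6766 × 1.019011 = 557.0695
Market ¥539.15 < fair 557.0695: forward underpriced → reverse cash-and-carry (short the stock, invest proceeds at r, pay the dividends, go long the forward).
Profit at T = |F_mkt − F*| = |539.15 − 557.0695| = ¥17.92 per share

¥17.92 per share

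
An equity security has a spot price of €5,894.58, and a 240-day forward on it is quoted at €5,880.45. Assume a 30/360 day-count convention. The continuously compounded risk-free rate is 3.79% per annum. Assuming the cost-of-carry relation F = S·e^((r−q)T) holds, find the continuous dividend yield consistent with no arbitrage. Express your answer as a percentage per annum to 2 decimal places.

From F = S·e^((r−q)T): (r − q) = ln(F/S)/T
ln(5880.45/5894.58) = ln(0.997603) = -0.002400
(r − q) = -0.002400 / (240/360) = -0.003600
q = r − ln(F/S)/T = 0.0379 + 0.003600 = 0.041500
q = 4.15%

4.15%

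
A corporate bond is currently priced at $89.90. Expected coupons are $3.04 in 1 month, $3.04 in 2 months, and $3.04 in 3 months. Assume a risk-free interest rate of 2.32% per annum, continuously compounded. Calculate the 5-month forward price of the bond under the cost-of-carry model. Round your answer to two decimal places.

$81.60

PV(coupons) I = 3.04·e^(−0.0232·1/12) + 3.04·e^(−0.0232·2/12) + 3.04·e^(−0.0232·3/12)
I = 3.0341 + 3.0283 + 3.0224 = 9.0848
F = (S − I)·e^(rT) = (89.90 − 9.0848) · e^(0.0232·5/12)
= 80.8152 · e^0.009667 = 80.8152 × 1.009714 = $81.60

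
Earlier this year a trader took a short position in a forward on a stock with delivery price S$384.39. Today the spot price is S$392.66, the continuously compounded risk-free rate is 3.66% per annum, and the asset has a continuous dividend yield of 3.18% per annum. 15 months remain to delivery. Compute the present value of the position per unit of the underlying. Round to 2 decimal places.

Current fair forward for the remaining 15 months: F = S·e^((r − q)·T), (r − q) = 0.0366 − 0.0318 = 0.0048
F = 392.66 · e^(0.0048 × 15/12) = 392.66 × 1.006018 = 395.0230
Value of long forward = (F − K)·e^(−rT) = (395.0230 − 384.39) · e^(−0.0366·15/12)
= 10.6330 × 0.955281 = 10.16
Short position value = −(long value) = -S$10.16

-S$10.16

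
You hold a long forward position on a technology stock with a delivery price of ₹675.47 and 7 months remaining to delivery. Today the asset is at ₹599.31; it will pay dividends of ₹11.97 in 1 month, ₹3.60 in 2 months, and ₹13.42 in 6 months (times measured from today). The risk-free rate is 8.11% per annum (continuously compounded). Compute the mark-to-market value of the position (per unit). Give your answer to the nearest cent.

-₹73.28

PV(remaining dividends) I = 11.97·e^(−0.0811·1/12) + 3.60·e^(−0.0811·2/12) + 13.42·e^(−0.0811·6/12) = 28.3277
Current forward F = (S − I)·e^(rT) = (599.31 − 28.3277)·e^(0.0811·7/12) = 570.9823 × 1.048445 = 598.6435
Value (long) = (F − K)·e^(−rT) = (598.6435 − 675.47) × 0.953793 = -73.2766
Value = -₹73.28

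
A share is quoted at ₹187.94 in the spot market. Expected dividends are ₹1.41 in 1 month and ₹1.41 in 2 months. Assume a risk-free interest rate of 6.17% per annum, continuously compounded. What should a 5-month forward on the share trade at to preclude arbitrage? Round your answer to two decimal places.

₹189.96

PV(dividends) I = 1.41·e^(−0.0617·1/12) + 1.41·e^(−0.0617·2/12)
I = 1.4028 + 1.3956 = 2.7984
F = (S − I)·e^(rT) = (187.94 − 2.7984) · e^(0.0617·5/12)
= 185.1416 · e^0.025708 = 185.1416 × 1.026041 = ₹189.96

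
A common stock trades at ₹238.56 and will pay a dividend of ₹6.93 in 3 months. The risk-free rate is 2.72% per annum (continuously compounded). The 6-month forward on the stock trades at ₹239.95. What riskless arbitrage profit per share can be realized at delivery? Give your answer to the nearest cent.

PV(dividends) I = 6.93·e^(−0.0272·3/12) = 6.8830
Fair forward F* = (S − I)·e^(rT) = (238.56 − 6.8830)·e^0.013600 = 231.6770 × 1.013693 = 234.8494
Market ₹239.95 > fair 234.8494: forward overpriced → cash-and-carry (borrow at r, buy the stock and collect the dividends, short the forward).
Profit at T = |F_mkt − F*| = |239.95 − 234.8494| = ₹5.10 per share

₹5.10 per share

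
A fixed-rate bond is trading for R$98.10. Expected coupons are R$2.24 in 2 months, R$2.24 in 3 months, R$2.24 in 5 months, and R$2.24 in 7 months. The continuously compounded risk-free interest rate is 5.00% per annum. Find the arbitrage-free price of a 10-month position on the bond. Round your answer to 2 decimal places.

PV(coupons) I = 2.24·e^(−0.0500·2/12) + 2.24·e^(−0.0500·3/12) + 2.24·e^(−0.0500·5/12) + 2.24·e^(−0.0500·7/12)
I = 2.2214 + 2.2122 + 2.1938 + 2.1756 = 8.8030
F = (S − I)·e^(rT) = (98.10 − 8.8030) · e^(0.0500·10/12)
= 89.2970 · e^0.041667 = 89.2970 × 1.042547 = R$93.10

R$93.10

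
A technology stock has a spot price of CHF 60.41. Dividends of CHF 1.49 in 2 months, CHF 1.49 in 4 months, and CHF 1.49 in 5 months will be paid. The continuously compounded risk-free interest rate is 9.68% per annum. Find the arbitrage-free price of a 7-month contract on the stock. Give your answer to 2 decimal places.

PV(dividends) I = 1.49·e^(−0.0968·2/12) + 1.49·e^(−0.0968·4/12) + 1.49·e^(−0.0968·5/12)
I = 1.4662 + 1.4427 + 1.4311 = 4.3400
F = (S − I)·e^(rT) = (60.41 − 4.3400) · e^(0.0968·7/12)
= 56.0700 · e^0.056467 = 56.0700 × 1.058092 = CHF 59.33

CHF 59.33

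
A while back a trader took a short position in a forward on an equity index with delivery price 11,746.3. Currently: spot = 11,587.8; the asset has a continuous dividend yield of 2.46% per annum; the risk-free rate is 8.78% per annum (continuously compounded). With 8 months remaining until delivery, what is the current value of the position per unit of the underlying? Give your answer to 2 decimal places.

-320.82

Current fair forward for the remaining 8 months: F = S·e^((r − q)·T), (r − q) = 0.0878 − 0.0246 = 0.0632
F = 11587.8 · e^(0.0632 × 8/12) = 11587.8 × 1.04303354 = 12086.4641
Value of long forward = (F − K)·e^(−rT) = (12086.4641 − 11746.3) · e^(−0.0878·8/12)
= 340.1641 × 0.94314680 = 320.82
Short position value = −(long value) = -320.82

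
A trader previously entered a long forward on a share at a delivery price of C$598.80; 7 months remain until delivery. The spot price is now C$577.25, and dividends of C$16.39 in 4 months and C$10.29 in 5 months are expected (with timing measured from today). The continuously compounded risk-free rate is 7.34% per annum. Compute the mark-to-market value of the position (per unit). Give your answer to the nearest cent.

-C$22.43

PV(remaining dividends) I = 16.39·e^(−0.0734·4/12) + 10.29·e^(−0.0734·5/12) = 25.9739
Current forward F = (S − I)·e^(rT) = (577.25 − 25.9739)·e^(0.0734·7/12) = 551.2761 × 1.043747 = 575.3928
Value (long) = (F − K)·e^(−rT) = (575.3928 − 598.80) × 0.958087 = -22.4261
Value = -C$22.43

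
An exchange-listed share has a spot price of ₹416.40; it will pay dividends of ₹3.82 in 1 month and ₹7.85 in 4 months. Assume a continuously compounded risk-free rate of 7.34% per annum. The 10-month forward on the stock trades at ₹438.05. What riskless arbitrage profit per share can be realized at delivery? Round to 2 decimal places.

₹7.56 per share

PV(dividends) I = 3.82·e^(−0.0734·1/12) + 7.85·e^(−0.0734·4/12) = 11.4570
Fair forward F* = (S − I)·e^(rT) = (416.40 − 11.4570)·e^0.061167 = 404.9430 × 1.063076 = 430.4852
Market ₹438.05 > fair 430.4852: forward overpriced → cash-and-carry (borrow at r, buy the stock and collect the dividends, short the forward).
Profit at T = |F_mkt − F*| = |438.05 − 430.4852| = ₹7.56 per share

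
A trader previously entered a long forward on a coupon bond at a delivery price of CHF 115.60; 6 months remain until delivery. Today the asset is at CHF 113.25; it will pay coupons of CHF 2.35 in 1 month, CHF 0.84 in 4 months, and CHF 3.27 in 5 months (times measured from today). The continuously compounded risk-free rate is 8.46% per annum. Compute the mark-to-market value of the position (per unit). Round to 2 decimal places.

PV(remaining coupons) I = 2.35·e^(−0.0846·1/12) + 0.84·e^(−0.0846·4/12) + 3.27·e^(−0.0846·5/12) = 6.3069
Current forward F = (S − I)·e^(rT) = (113.25 − 6.3069)·e^(0.0846·6/12) = 106.9431 × 1.043207 = 111.5638
Value (long) = (F − K)·e^(−rT) = (111.5638 − 115.60) × 0.958582 = -3.8690
Value = -CHF 3.87

-CHF 3.87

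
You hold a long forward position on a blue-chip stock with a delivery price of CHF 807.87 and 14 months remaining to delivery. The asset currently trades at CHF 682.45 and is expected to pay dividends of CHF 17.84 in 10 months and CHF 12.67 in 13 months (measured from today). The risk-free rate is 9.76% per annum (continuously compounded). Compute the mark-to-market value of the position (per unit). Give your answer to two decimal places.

PV(remaining dividends) I = 17.84·e^(−0.0976·10/12) + 12.67·e^(−0.0976·13/12) = 27.8452
Current forward F = (S − I)·e^(rT) = (682.45 − 27.8452)·e^(0.0976·14/12) = 654.6048 × 1.120603 = 733.5521
Value (long) = (F − K)·e^(−rT) = (733.5521 − 807.87) × 0.892377 = -66.3196
Value = -CHF 66.32

-CHF 66.32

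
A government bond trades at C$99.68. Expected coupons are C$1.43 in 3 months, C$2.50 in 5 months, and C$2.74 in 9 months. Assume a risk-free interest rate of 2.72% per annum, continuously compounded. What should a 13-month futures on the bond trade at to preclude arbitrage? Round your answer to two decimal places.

PV(coupons) I = 1.43·e^(−0.0272·3/12) + 2.50·e^(−0.0272·5/12) + 2.74·e^(−0.0272·9/12)
I = 1.4203 + 2.4718 + 2.6847 = 6.5768
F = (S − I)·e^(rT) = (99.68 − 6.5768) · e^(0.0272·13/12)
= 93.1032 · e^0.029467 = 93.1032 × 1.029905 = C$95.89

C$95.89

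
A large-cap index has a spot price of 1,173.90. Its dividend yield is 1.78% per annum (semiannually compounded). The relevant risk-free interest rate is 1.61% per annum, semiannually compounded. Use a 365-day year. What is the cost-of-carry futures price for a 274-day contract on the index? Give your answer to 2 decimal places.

1,172.42

F = S · (1+r/2)^(2T) / (1+q/2)^(2T)
= 1173.90 × 1.01211038 / 1.01339196 = 1173.90 × 0.99873536
F = 1,172.42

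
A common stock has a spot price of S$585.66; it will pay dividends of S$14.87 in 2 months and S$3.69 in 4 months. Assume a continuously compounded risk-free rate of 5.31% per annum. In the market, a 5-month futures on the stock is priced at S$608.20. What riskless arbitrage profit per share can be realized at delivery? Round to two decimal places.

PV(dividends) I = 14.87·e^(−0.0531·2/12) + 3.69·e^(−0.0531·4/12) = 18.3642
Fair futures F* = (S − I)·e^(rT) = (585.66 − 18.3642)·e^0.022125 = 567.2958 × 1.022372 = 579.9873
Market S$608.20 > fair 579.9873: forward overpriced → cash-and-carry (borrow at r, buy the stock and collect the dividends, short the forward).
Profit at T = |F_mkt − F*| = |608.20 − 579.9873| = S$28.21 per share

S$28.21 per share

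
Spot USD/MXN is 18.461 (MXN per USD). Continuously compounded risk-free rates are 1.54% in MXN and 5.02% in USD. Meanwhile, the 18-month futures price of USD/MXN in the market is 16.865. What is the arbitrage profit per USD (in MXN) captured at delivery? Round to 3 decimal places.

0.657 per USD (in MXN)

Fair futures: F* = S·e^(carry·T), with carry = (r_MXN − r_USD) = 0.0154 − 0.0502 = -0.0348
F* = 18.461 · e^(-0.0348 × 18/12) = 18.461 · e^-0.052200 = 18.461 × 0.949139 = 17.5221
Market 16.865 < fair 17.5221: forward underpriced → reverse cash-and-carry (short spot, go long the forward).
At maturity, profit = |F_mkt − F*| = |16.865 − 17.5221| = 0.657 per USD (in MXN)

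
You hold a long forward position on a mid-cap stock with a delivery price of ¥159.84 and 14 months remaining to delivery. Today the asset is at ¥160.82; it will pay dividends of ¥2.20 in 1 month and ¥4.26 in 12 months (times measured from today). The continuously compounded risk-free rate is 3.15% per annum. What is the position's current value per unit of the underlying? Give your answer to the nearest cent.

PV(remaining dividends) I = 2.20·e^(−0.0315·1/12) + 4.26·e^(−0.0315·12/12) = 6.3221
Current forward F = (S − I)·e^(rT) = (160.82 − 6.3221)·e^(0.0315·14/12) = 154.4979 × 1.037434 = 160.2814
Value (long) = (F − K)·e^(−rT) = (160.2814 − 159.84) × 0.963917 = 0.4255
Value = ¥0.43

¥0.43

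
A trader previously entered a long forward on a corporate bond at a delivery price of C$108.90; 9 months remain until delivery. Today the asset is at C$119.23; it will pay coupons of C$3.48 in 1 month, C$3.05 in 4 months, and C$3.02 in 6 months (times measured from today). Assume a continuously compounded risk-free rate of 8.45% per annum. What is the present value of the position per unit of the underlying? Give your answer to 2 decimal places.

PV(remaining coupons) I = 3.48·e^(−0.0845·1/12) + 3.05·e^(−0.0845·4/12) + 3.02·e^(−0.0845·6/12) = 9.3159
Current forward F = (S − I)·e^(rT) = (119.23 − 9.3159)·e^(0.0845·9/12) = 109.9141 × 1.065426 = 117.1053
Value (long) = (F − K)·e^(−rT) = (117.1053 − 108.90) × 0.938591 = 7.7014
Value = C$7.70

C$7.70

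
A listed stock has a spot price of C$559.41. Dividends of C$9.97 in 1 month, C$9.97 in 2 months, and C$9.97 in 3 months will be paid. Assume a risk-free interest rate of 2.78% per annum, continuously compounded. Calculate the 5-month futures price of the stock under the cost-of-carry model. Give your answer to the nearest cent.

PV(dividends) I = 9.97·e^(−0.0278·1/12) + 9.97·e^(−0.0278·2/12) + 9.97·e^(−0.0278·3/12)
I = 9.9469 + 9.9239 + 9.9009 = 29.7717
F = (S − I)·e^(rT) = (559.41 − 29.7717) · e^(0.0278·5/12)
= 529.6383 · e^0.011583 = 529.6383 × 1.011650 = C$535.81

C$535.81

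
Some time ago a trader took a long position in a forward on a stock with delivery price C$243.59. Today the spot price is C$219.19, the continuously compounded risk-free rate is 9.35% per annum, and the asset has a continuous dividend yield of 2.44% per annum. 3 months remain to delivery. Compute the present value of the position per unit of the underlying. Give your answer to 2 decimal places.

Current fair forward for the remaining 3 months: F = S·e^((r − q)·T), (r − q) = 0.0935 − 0.0244 = 0.0691
F = 219.19 · e^(0.0691 × 3/12) = 219.19 × 1.017425 = 223.0094
Value of long forward = (F − K)·e^(−rT) = (223.0094 − 243.59) · e^(−0.0935·3/12)
= -20.5806 × 0.976896 = -20.11

-C$20.11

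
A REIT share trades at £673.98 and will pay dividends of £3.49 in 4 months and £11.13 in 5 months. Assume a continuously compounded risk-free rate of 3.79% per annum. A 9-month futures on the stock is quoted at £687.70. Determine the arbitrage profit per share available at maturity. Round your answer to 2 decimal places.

£9.10 per share

PV(dividends) I = 3.49·e^(−0.0379·4/12) + 11.13·e^(−0.0379·5/12) = 14.4018
Fair futures F* = (S − I)·e^(rT) = (673.98 − 14.4018)·e^0.028425 = 659.5782 × 1.028833 = 678.5958
Market £687.70 > fair 678.5958: forward overpriced → cash-and-carry (borrow at r, buy the stock and collect the dividends, short the forward).
Profit at T = |F_mkt − F*| = |687.70 − 678.5958| = £9.10 per share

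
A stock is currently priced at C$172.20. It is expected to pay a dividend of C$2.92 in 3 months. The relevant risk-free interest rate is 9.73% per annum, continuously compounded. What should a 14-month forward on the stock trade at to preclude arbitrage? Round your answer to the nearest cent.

C$189.71

PV(dividends) I = 2.92·e^(−0.0973·3/12)
I = 2.8498
F = (S − I)·e^(rT) = (172.20 − 2.8498) · e^(0.0973·14/12)
= 169.3502 · e^0.113517 = 169.3502 × 1.120211 = C$189.71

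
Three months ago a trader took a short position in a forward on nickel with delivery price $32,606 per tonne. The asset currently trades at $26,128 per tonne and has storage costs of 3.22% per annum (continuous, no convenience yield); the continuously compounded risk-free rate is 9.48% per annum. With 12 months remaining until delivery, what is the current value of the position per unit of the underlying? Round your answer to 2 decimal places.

Current fair forward for the remaining 12 months: F = S·e^((r + u)·T), (r + u) = 0.0948 + 0.0322 = 0.1270
F = 26128 · e^(0.1270 × 12/12) = 26128 × 1.13541702 = 29666.1759
Value of long forward = (F − K)·e^(−rT) = (29666.1759 − 32606) · e^(−0.0948·12/12)
= -2939.8241 × 0.90955483 = -2673.93
Short position value = −(long value) = $2673.93

$2673.93 per tonne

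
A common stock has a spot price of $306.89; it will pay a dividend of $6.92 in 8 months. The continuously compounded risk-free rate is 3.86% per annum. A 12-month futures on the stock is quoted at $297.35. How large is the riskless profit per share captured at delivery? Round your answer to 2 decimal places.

$14.61 per share

PV(dividends) I = 6.92·e^(−0.0386·8/12) = 6.7442
Fair futures F* = (S − I)·e^(rT) = (306.89 − 6.7442)·e^0.038600 = 300.1458 × 1.039355 = 311.9580
Market $297.35 < fair 311.9580: forward underpriced → reverse cash-and-carry (short the stock, invest proceeds at r, pay the dividends, go long the forward).
Profit at T = |F_mkt − F*| = |297.35 − 311.9580| = $14.61 per share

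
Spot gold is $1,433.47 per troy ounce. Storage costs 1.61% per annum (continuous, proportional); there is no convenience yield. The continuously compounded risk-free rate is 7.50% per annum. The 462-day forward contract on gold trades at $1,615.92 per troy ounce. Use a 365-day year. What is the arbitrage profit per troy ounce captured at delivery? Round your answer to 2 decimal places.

Fair forward: F* = S·e^(carry·T), with carry = (r + u) = 0.0750 + 0.0161 = 0.0911
F* = 1433.47 · e^(0.0911 × 462/365) = 1433.47 · e^0.11531014 = 1433.47 × 1.12222143 = $1608.6708
Market $1615.92 > fair $1608.6708: forward overpriced → cash-and-carry (buy spot, short the forward).
At maturity, profit = |F_mkt − F*| = |1615.92 − 1608.6708| = $7.25 per troy ounce

$7.25 per troy ounce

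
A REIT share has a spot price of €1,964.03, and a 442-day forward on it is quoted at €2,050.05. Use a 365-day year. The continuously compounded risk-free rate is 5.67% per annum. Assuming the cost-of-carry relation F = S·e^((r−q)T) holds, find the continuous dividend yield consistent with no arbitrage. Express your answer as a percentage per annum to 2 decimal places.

From F = S·e^((r−q)T): (r − q) = ln(F/S)/T
ln(2050.05/1964.03) = ln(1.043798) = 0.042866
(r − q) = 0.042866 / (442/365) = 0.035398
q = r − ln(F/S)/T = 0.0567 − 0.035398 = 0.021302
q = 2.13%

2.13%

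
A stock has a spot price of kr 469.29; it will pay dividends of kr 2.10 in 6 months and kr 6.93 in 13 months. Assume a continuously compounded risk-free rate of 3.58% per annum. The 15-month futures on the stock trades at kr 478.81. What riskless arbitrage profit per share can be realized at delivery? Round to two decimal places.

PV(dividends) I = 2.10·e^(−0.0358·6/12) + 6.93·e^(−0.0358·13/12) = 8.7291
Fair futures F* = (S − I)·e^(rT) = (469.29 − 8.7291)·e^0.044750 = 460.5609 × 1.045766 = 481.6389
Market kr 478.81 < fair 481.6389: forward underpriced → reverse cash-and-carry (short the stock, invest proceeds at r, pay the dividends, go long the forward).
Profit at T = |F_mkt − F*| = |478.81 − 481.6389| = kr 2.83 per share

kr 2.83 per share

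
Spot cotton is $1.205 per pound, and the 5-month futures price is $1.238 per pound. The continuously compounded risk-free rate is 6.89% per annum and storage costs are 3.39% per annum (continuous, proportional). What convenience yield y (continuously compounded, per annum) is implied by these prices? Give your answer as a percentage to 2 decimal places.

F = S·e^((r+u−y)T) ⇒ (r+u−y) = ln(F/S)/T
ln(1.238/1.205) = 0.027018; /T ⇒ 0.064843
y = r + u − ln(F/S)/T = 0.0689 + 0.0339 − 0.064843 = 0.037957
y = 3.80%

3.80%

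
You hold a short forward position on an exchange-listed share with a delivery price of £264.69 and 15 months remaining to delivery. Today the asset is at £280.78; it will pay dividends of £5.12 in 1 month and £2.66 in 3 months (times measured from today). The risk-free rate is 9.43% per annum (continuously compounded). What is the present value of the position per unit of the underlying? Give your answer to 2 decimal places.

-£37.84

PV(remaining dividends) I = 5.12·e^(−0.0943·1/12) + 2.66·e^(−0.0943·3/12) = 7.6779
Current forward F = (S − I)·e^(rT) = (280.78 − 7.6779)·e^(0.0943·15/12) = 273.1021 × 1.125103 = 307.2680
Value (long) = (F − K)·e^(−rT) = (307.2680 − 264.69) × 0.888807 = 37.8436
Short position value = −(long value) = -£37.84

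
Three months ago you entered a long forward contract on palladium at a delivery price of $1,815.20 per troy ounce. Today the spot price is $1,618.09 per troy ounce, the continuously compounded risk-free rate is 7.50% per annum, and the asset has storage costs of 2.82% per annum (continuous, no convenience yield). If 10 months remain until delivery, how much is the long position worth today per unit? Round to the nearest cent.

Current fair forward for the remaining 10 months: F = S·e^((r + u)·T), (r + u) = 0.0750 + 0.0282 = 0.1032
F = 1618.09 · e^(0.1032 × 10/12) = 1618.09 × 1.08980633 = 1763.4047
Value of long forward = (F − K)·e^(−rT) = (1763.4047 − 1815.20) · e^(−0.0750·10/12)
= -51.7953 × 0.93941306 = -48.66

-$48.66 per troy ounce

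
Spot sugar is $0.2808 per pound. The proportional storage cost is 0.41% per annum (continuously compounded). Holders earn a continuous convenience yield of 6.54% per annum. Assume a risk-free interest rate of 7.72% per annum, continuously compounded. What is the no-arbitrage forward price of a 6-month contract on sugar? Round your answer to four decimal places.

Net carry = r + u − y = 0.0772 + 0.0041 − 0.0654 = 0.0159
F = S·e^((r+u−y)T) = 0.2808 · e^(0.0159 × 6/12) = 0.2808 · e^0.007950
= 0.2808 × 1.007982 = $0.2830 per pound

$0.2830 per pound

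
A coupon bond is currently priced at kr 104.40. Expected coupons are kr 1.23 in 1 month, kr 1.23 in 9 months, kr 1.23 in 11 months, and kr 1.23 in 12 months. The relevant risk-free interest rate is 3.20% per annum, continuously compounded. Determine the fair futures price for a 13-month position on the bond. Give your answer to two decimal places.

kr 103.10

PV(coupons) I = 1.23·e^(−0.0320·1/12) + 1.23·e^(−0.0320·9/12) + 1.23·e^(−0.0320·11/12) + 1.23·e^(−0.0320·12/12)
I = 1.2267 + 1.2008 + 1.1944 + 1.1913 = 4.8132
F = (S − I)·e^(rT) = (104.40 − 4.8132) · e^(0.0320·13/12)
= 99.5868 · e^0.034667 = 99.5868 × 1.035275 = kr 103.10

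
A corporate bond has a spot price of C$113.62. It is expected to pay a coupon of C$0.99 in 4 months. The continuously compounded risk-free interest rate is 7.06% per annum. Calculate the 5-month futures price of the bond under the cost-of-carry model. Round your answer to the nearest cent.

PV(coupons) I = 0.99·e^(−0.0706·4/12)
I = 0.9670
F = (S − I)·e^(rT) = (113.62 − 0.9670) · e^(0.0706·5/12)
= 112.6530 · e^0.029417 = 112.6530 × 1.029854 = C$116.02

C$116.02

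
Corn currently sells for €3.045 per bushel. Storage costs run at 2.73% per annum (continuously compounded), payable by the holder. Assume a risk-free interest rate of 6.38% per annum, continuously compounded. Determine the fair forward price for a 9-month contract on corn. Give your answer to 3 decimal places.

Net carry = r + u − y = 0.0638 + 0.0273 − 0.0000 = 0.0911
F = S·e^((r+u−y)T) = 3.045 · e^(0.0911 × 9/12) = 3.045 · e^0.068325
= 3.045 × 1.070713 = €3.260 per bushel

€3.260 per bushel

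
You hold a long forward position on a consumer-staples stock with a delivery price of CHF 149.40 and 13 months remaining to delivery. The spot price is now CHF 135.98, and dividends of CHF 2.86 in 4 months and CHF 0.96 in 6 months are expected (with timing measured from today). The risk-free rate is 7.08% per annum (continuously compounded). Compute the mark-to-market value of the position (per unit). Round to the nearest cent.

-CHF 6.11

PV(remaining dividends) I = 2.86·e^(−0.0708·4/12) + 0.96·e^(−0.0708·6/12) = 3.7199
Current forward F = (S − I)·e^(rT) = (135.98 − 3.7199)·e^(0.0708·13/12) = 132.2601 × 1.079718 = 142.8036
Value (long) = (F − K)·e^(−rT) = (142.8036 − 149.40) × 0.926168 = -6.1094
Value = -CHF 6.11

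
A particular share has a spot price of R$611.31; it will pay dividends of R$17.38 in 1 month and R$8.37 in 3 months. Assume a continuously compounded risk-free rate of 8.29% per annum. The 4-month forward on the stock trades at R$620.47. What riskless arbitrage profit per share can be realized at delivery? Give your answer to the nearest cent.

R$18.20 per share

PV(dividends) I = 17.38·e^(−0.0829·1/12) + 8.37·e^(−0.0829·3/12) = 25.4587
Fair forward F* = (S − I)·e^(rT) = (611.31 − 25.4587)·e^0.027633 = 585.8513 × 1.028018 = 602.2657
Market R$620.47 > fair 602.2657: forward overpriced → cash-and-carry (borrow at r, buy the stock and collect the dividends, short the forward).
Profit at T = |F_mkt − F*| = |620.47 − 602.2657| = R$18.20 per share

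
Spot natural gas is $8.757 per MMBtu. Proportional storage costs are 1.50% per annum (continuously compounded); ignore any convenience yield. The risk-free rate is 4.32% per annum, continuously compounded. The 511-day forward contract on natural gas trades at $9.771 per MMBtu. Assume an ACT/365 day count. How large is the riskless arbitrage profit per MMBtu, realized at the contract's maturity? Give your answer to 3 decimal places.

$0.271 per MMBtu

Fair forward: F* = S·e^(carry·T), with carry = (r + u) = 0.0432 + 0.0150 = 0.0582
F* = 8.757 · e^(0.0582 × 511/365) = 8.757 · e^0.081480 = 8.757 × 1.084892 = $9.5004
Market $9.771 > fair $9.5004: forward overpriced → cash-and-carry (buy spot, short the forward).
At maturity, profit = |F_mkt − F*| = |9.771 − 9.5004| = $0.271 per MMBtu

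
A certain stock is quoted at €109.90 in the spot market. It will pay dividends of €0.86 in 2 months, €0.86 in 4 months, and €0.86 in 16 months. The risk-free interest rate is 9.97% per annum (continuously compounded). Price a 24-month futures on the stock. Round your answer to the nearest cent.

€131.18

PV(dividends) I = 0.86·e^(−0.0997·2/12) + 0.86·e^(−0.0997·4/12) + 0.86·e^(−0.0997·16/12)
I = 0.8458 + 0.8319 + 0.7530 = 2.4307
F = (S − I)·e^(rT) = (109.90 − 2.4307) · e^(0.0997·24/12)
= 107.4693 · e^0.199400 = 107.4693 × 1.220670 = €131.18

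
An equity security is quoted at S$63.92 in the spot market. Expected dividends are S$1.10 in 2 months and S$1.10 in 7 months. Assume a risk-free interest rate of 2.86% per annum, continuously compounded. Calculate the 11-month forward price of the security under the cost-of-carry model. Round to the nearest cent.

S$63.38

PV(dividends) I = 1.10·e^(−0.0286·2/12) + 1.10·e^(−0.0286·7/12)
I = 1.0948 + 1.0818 = 2.1766
F = (S − I)·e^(rT) = (63.92 − 2.1766) · e^(0.0286·11/12)
= 61.7434 · e^0.026217 = 61.7434 × 1.026564 = S$63.38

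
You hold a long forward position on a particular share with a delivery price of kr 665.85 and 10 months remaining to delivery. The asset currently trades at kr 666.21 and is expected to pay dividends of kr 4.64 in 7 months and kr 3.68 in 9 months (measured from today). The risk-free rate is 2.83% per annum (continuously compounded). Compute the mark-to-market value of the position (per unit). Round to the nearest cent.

kr 7.71

PV(remaining dividends) I = 4.64·e^(−0.0283·7/12) + 3.68·e^(−0.0283·9/12) = 8.1667
Current forward F = (S − I)·e^(rT) = (666.21 − 8.1667)·e^(0.0283·10/12) = 658.0433 × 1.023864 = 673.7468
Value (long) = (F − K)·e^(−rT) = (673.7468 − 665.85) × 0.976693 = 7.7127
Value = kr 7.71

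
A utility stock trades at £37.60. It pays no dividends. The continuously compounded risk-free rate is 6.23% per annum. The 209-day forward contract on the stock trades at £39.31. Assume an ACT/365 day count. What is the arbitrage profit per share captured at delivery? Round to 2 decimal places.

Fair forward: F* = S·e^(carry·T), with carry = r = 0.0623
F* = 37.60 · e^(0.0623 × 209/365) = 37.60 · e^0.035673 = 37.60 × 1.036317 = £38.9655
Market £39.31 > fair £38.9655: forward overpriced → cash-and-carry (buy spot, short the forward).
At maturity, profit = |F_mkt − F*| = |39.31 − 38.9655| = £0.34 per share

£0.34 per share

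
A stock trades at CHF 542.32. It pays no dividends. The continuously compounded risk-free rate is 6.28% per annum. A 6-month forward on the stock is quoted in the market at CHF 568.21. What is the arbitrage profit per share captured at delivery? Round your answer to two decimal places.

Fair forward: F* = S·e^(carry·T), with carry = r = 0.0628
F* = 542.32 · e^(0.0628 × 6/12) = 542.32 · e^0.031400 = 542.32 × 1.031898 = CHF 559.6189
Market CHF 568.21 > fair CHF 559.6189: forward overpriced → cash-and-carry (buy spot, short the forward).
At maturity, profit = |F_mkt − F*| = |568.21 − 559.6189| = CHF 8.59 per share

CHF 8.59 per share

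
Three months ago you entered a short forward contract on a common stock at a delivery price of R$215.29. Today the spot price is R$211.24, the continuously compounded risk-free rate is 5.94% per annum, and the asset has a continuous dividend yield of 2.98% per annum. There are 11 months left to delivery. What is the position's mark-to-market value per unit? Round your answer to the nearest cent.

-R$1.67

Current fair forward for the remaining 11 months: F = S·e^((r − q)·T), (r − q) = 0.0594 − 0.0298 = 0.0296
F = 211.24 · e^(0.0296 × 11/12) = 211.24 × 1.027505 = 217.0502
Value of long forward = (F − K)·e^(−rT) = (217.0502 − 215.29) · e^(−0.0594·11/12)
= 1.7602 × 0.947006 = 1.67
Short position value = −(long value) = -R$1.67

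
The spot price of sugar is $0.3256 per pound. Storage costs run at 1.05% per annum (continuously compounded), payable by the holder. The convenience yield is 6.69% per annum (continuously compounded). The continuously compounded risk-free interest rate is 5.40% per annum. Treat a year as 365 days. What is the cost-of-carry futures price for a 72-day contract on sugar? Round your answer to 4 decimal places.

$0.3254 per pound

Net carry = r + u − y = 0.0540 + 0.0105 − 0.0669 = -0.0024
F = S·e^((r+u−y)T) = 0.3256 · e^(-0.0024 × 72/365) = 0.3256 · e^-0.000473
= 0.3256 × 0.999527 = $0.3254 per pound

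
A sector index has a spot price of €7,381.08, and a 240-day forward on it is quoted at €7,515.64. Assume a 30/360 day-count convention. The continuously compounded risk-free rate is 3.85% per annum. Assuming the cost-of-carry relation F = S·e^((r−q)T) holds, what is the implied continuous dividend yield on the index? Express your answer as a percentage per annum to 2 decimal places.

1.14%

From F = S·e^((r−q)T): (r − q) = ln(F/S)/T
ln(7515.64/7381.08) = ln(1.018230) = 0.018066
(r − q) = 0.018066 / (240/360) = 0.027099
q = r − ln(F/S)/T = 0.0385 − 0.027099 = 0.011401
q = 1.14%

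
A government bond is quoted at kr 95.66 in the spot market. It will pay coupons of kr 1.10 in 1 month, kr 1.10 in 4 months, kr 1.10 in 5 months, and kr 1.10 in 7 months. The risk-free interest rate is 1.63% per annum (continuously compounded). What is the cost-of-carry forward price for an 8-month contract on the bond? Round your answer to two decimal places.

kr 92.28

PV(coupons) I = 1.10·e^(−0.0163·1/12) + 1.10·e^(−0.0163·4/12) + 1.10·e^(−0.0163·5/12) + 1.10·e^(−0.0163·7/12)
I = 1.0985 + 1.0940 + 1.0926 + 1.0896 = 4.3747
F = (S − I)·e^(rT) = (95.66 − 4.3747) · e^(0.0163·8/12)
= 91.2853 · e^0.010867 = 91.2853 × 1.010926 = kr 92.28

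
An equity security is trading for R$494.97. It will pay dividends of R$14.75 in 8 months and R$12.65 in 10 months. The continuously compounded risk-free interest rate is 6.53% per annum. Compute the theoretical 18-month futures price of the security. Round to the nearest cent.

PV(dividends) I = 14.75·e^(−0.0653·8/12) + 12.65·e^(−0.0653·10/12)
I = 14.1217 + 11.9800 = 26.1017
F = (S − I)·e^(rT) = (494.97 − 26.1017) · e^(0.0653·18/12)
= 468.8683 · e^0.097950 = 468.8683 × 1.102908 = R$517.12

R$517.12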